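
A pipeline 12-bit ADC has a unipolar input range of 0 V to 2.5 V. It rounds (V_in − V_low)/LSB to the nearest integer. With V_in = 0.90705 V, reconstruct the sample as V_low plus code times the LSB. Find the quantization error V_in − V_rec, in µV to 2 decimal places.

67.58 µV

One LSB is 2.5 V / 4096 = 0.610 mV.
Scaled input = 1486.1107 LSBs, so code = 1486.
Reconstructed: 0.90698242 V.
V_in − V_rec = 6.75781e-05 V = 67.58 µV.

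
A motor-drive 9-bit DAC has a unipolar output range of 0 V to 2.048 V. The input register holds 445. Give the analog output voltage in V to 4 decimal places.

LSB = 2.048 V / 2^9 = 4.000 mV.
V_out = 0 + 445 × 0.004 V = 1.78 V.

1.7800 V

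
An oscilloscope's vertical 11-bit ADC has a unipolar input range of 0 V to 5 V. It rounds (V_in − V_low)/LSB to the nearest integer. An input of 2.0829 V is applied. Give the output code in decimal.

Full-scale span = 5 V; LSB = 5/2^11 = 2.441 mV.
(V_in − V_low)/LSB = (2.0829 − 0) / 0.00244141 = 853.156.
round(853.156) = 853.

code 853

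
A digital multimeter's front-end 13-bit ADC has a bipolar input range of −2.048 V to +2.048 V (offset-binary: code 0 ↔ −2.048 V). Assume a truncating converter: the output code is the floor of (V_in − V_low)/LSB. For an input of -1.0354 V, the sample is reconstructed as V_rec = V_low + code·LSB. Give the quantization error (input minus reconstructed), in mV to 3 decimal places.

0.100 mV

One LSB is 4.096 V / 8192 = 0.500 mV.
(-1.0354 − (−2.048))/0.0005 = 2025.2000; ⌊·⌋ gives code 2025.
V_rec = (−2.048) + 2025·0.0005 = -1.0355 V.
Error = -1.0354 − (−1.0355) = 0.0001 V = 0.100 mV.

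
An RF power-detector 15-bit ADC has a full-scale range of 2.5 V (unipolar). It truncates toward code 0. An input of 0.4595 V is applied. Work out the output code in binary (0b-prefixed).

With 32768 levels over 2.5 V, one step is 76.29 µV.
(0.4595 − 0) / 7.62939e-05 = 6022.758 LSBs.
Floor → code 6022.
In binary (0b-prefixed): 0b1011110000110.

code 0b1011110000110 (decimal 6022)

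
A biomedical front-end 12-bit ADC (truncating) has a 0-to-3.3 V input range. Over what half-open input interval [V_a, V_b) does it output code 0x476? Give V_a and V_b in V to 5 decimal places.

[0.92007 V, 0.92087 V)

LSB = 3.3/2^12 = 0.806 mV.
Code 0x476 = 1142 decimal.
V_a = V_low + 1142·LSB = 0.920068 V; V_b = V_low + 1143·LSB = 0.920874 V.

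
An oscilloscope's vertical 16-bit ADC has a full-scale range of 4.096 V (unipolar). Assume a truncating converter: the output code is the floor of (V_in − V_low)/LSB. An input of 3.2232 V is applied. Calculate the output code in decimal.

code 51571

Full-scale span = 4.096 V; LSB = 4.096/2^16 = 62.50 µV.
Input sits at 51571.200 steps above V_low.
Floor → code 51571.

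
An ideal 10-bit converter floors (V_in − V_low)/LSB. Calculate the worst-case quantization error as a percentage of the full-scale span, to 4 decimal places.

Truncating → worst-case error = 1 LSB = V_FS/2^10, so 100/1024 = 0.0976562 % of full scale.

0.0977 %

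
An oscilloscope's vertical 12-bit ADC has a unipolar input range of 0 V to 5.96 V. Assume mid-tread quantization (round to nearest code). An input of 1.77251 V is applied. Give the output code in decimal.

code 1218

LSB = 5.96 V / 4096 = 1.455 mV.
Input sits at 1218.155 steps above V_low.
round(1218.155) = 1218.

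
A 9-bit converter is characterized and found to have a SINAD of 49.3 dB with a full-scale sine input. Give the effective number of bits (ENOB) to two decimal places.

7.90 bits

ENOB = (SINAD − 1.76) / 6.02 = (49.3 − 1.76)/6.02 = 7.897.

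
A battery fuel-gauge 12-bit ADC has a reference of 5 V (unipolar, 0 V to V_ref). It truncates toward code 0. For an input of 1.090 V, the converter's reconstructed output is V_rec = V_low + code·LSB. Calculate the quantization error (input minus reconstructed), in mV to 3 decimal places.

Step size: 5 V ÷ 2^12 = 1.221 mV.
(1.090 − 0)/0.0012207 = 892.9280; ⌊·⌋ gives code 892.
V_rec = 0 + 892·0.0012207 = 1.0888672 V.
Difference: 0.00113281 V → 1.133 mV.

1.133 mV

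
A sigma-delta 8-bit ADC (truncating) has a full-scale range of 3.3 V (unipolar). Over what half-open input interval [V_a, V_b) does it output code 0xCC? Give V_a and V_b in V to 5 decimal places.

LSB = 3.3/2^8 = 12.891 mV.
Code 0xCC = 204 decimal.
V_a = V_low + 204·LSB = 2.62969 V; V_b = V_low + 205·LSB = 2.64258 V.

[2.62969 V, 2.64258 V)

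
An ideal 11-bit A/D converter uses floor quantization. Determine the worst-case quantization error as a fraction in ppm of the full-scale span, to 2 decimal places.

488.28 ppm

Truncating → worst-case error = 1 LSB = V_FS/2^11, so 1e+06/2048 = 488.281 ppm of full scale.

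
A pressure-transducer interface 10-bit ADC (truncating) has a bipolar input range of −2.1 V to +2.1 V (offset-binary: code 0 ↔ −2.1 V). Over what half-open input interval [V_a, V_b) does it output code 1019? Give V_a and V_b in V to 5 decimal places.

LSB = 4.2/2^10 = 4.102 mV.
V_a = V_low + 1019·LSB = 2.07949 V; V_b = V_low + 1020·LSB = 2.08359 V.

[2.07949 V, 2.08359 V)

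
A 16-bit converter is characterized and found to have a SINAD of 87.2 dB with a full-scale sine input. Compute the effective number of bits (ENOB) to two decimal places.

14.19 bits

ENOB = (SINAD − 1.76) / 6.02 = (87.2 − 1.76)/6.02 = 14.193.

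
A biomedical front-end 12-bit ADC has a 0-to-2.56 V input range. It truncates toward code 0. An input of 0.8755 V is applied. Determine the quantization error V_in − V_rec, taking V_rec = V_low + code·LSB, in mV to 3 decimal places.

0.500 mV

Step size: 2.56 V ÷ 2^12 = 0.625 mV.
(0.8755 − 0)/0.000625 = 1400.8000; ⌊·⌋ gives code 1400.
V_rec = 0 + 1400·0.000625 = 0.875 V.
Error = 0.8755 − 0.875 = 0.0005 V = 0.500 mV.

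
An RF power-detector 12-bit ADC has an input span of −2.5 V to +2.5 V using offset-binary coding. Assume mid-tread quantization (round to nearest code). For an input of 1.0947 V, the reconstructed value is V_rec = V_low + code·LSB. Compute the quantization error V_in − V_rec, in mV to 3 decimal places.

LSB = 5/2^12 = 1.221 mV.
(V_in − V_low)/LSB = (1.0947 − (−2.5))/0.0012207 = 2944.7782 → code 2945 (round).
Reconstructed: 1.0949707 V.
Error = 1.0947 − 1.0949707 = -0.000270703 V = -0.271 mV.

-0.271 mV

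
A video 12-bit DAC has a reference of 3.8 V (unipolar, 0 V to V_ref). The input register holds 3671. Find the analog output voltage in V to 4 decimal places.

3.4057 V

LSB = 3.8 V / 2^12 = 0.928 mV.
V_out = 0 + 3671 × 0.000927734 V = 3.40571 V.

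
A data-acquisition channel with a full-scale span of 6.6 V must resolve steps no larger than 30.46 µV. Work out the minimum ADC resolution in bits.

Number of steps required ≥ 6.6 V / 30.46 µV = 216677.61.
Need 2^N ≥ 216677.61; 2^17 = 131072, 2^18 = 262144.
Minimum N = 18.

18 bits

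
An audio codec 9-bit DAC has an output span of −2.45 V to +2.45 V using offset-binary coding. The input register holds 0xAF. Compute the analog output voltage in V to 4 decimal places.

-0.7752 V

LSB = 4.9 V / 2^9 = 9.570 mV.
Code 0xAF = 175 decimal.
V_out = (−2.45) + 175 × 0.00957031 V = -0.775195 V.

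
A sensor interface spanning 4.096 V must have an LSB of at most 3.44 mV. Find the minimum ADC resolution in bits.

Number of steps required ≥ 4.096 V / 3.44 mV = 1190.70.
Need 2^N ≥ 1190.70; 2^10 = 1024, 2^11 = 2048.
Minimum N = 11.

11 bits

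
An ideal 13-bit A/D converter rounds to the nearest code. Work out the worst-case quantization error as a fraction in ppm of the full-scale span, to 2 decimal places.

Rounding → worst-case error = ½ LSB = V_FS/2^14, so 1e+06/16384 = 61.0352 ppm of full scale.

61.04 ppm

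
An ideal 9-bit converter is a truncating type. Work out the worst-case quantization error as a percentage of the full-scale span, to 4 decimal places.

0.1953 %

Truncating → worst-case error = 1 LSB = V_FS/2^9, so 100/512 = 0.195312 % of full scale.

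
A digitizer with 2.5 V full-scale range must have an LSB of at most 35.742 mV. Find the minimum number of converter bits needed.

Number of steps required ≥ 2.5 V / 35.742 mV = 69.95.
Need 2^N ≥ 69.95; 2^6 = 64, 2^7 = 128.
Minimum N = 7.

7 bits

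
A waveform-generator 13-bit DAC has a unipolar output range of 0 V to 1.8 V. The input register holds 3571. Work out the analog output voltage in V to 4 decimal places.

LSB = 1.8 V / 2^13 = 219.73 µV.
V_out = 0 + 3571 × 0.000219727 V = 0.784644 V.

0.7846 V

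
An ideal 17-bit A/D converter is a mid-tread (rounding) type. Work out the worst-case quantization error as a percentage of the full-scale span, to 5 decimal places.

Rounding → worst-case error = ½ LSB = V_FS/2^18, so 100/262144 = 0.00038147 % of full scale.

0.00038 %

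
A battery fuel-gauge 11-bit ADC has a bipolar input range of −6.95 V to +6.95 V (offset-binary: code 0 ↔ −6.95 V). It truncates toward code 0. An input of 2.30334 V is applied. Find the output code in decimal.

code 1363

Full-scale span = 13.9 V; LSB = 13.9/2^11 = 6.787 mV.
(V_in − V_low)/LSB = (2.30334 − (−6.95)) / 0.00678711 = 1363.370.
⌊·⌋(1363.370) = 1363.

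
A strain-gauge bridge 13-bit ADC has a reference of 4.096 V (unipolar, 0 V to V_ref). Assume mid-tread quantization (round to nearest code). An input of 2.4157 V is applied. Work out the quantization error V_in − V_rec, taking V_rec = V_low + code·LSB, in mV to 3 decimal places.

0.200 mV

One LSB is 4.096 V / 8192 = 0.500 mV.
(2.4157 − 0)/0.0005 = 4831.4000; round gives code 4831.
Code 4831 maps back to 0 + 4831×0.0005 V = 2.4155 V.
Error = 2.4157 − 2.4155 = 0.0002 V = 0.200 mV.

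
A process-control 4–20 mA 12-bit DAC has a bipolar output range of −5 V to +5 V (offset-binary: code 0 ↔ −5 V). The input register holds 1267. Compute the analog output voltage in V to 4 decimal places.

LSB = 10 V / 2^12 = 2.441 mV.
V_out = (−5) + 1267 × 0.00244141 V = -1.90674 V.

-1.9067 V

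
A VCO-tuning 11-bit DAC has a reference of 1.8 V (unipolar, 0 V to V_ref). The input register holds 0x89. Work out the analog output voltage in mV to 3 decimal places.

LSB = 1.8 V / 2^11 = 0.879 mV.
Code 0x89 = 137 decimal.
V_out = 0 + 137 × 0.000878906 V = 0.12041 V.
= 120.410 mV.

120.410 mV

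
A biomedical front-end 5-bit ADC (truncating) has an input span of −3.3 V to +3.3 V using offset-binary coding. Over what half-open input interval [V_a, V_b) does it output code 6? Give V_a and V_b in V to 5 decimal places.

LSB = 6.6/2^5 = 206.250 mV.
V_a = V_low + 6·LSB = -2.0625 V; V_b = V_low + 7·LSB = -1.85625 V.

[-2.06250 V, -1.85625 V)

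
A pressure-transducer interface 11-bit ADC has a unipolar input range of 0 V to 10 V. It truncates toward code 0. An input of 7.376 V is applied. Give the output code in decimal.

Full-scale span = 10 V; LSB = 10/2^11 = 4.883 mV.
(V_in − V_low)/LSB = (7.376 − 0) / 0.00488281 = 1510.605.
So the output code is 1510.

code 1510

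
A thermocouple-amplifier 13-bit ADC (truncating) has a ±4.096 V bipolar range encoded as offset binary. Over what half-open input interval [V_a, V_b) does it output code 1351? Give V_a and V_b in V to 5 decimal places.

LSB = 8.192/2^13 = 1.000 mV.
V_a = V_low + 1351·LSB = -2.745 V; V_b = V_low + 1352·LSB = -2.744 V.

[-2.74500 V, -2.74400 V)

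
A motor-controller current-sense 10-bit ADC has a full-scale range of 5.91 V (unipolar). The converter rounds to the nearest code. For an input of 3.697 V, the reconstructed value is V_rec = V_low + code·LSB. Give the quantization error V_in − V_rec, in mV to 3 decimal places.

-2.521 mV

LSB = 5.91/2^10 = 5.771 mV.
(V_in − V_low)/LSB = (3.697 − 0)/0.00577148 = 640.5631 → code 641 (round).
Reconstructed: 3.6995215 V.
Difference: -0.00252148 V → -2.521 mV.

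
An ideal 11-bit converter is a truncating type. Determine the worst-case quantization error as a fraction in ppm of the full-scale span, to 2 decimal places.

488.28 ppm

Truncating → worst-case error = 1 LSB = V_FS/2^11, so 1e+06/2048 = 488.281 ppm of full scale.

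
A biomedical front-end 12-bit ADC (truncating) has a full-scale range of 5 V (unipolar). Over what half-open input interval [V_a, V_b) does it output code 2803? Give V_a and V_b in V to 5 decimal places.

LSB = 5/2^12 = 1.221 mV.
V_a = V_low + 2803·LSB = 3.42163 V; V_b = V_low + 2804·LSB = 3.42285 V.

[3.42163 V, 3.42285 V)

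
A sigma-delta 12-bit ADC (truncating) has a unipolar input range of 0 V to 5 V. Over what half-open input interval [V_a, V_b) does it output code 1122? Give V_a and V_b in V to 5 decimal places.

LSB = 5/2^12 = 1.221 mV.
V_a = V_low + 1122·LSB = 1.36963 V; V_b = V_low + 1123·LSB = 1.37085 V.

[1.36963 V, 1.37085 V)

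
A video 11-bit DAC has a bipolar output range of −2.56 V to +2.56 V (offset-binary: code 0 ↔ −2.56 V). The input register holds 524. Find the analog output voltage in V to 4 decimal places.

-1.2500 V

LSB = 5.12 V / 2^11 = 2.500 mV.
V_out = (−2.56) + 524 × 0.0025 V = -1.25 V.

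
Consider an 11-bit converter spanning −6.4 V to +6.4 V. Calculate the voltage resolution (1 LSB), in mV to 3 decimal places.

6.250 mV

Full-scale span = 12.8 V.
LSB = 12.8 / 2^11 = 12.8 / 2048 = 0.00625 V = 6.250 mV.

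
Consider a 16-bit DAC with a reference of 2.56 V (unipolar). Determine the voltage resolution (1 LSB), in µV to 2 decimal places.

Full-scale span = 2.56 V.
LSB = 2.56 / 2^16 = 2.56 / 65536 = 3.90625e-05 V = 39.06 µV.

39.06 µV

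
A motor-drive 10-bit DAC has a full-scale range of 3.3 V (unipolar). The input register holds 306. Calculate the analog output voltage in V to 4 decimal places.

0.9861 V

LSB = 3.3 V / 2^10 = 3.223 mV.
V_out = 0 + 306 × 0.00322266 V = 0.986133 V.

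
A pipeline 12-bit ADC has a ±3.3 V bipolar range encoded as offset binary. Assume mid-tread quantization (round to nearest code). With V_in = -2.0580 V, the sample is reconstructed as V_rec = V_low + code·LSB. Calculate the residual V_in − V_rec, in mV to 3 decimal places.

LSB = 6.6/2^12 = 1.611 mV.
(-2.0580 − (−3.3))/0.00161133 = 770.7927; round gives code 771.
V_rec = (−3.3) + 771·0.00161133 = -2.057666 V.
Error = -2.0580 − (−2.057666) = -0.000333984 V = -0.334 mV.

-0.334 mV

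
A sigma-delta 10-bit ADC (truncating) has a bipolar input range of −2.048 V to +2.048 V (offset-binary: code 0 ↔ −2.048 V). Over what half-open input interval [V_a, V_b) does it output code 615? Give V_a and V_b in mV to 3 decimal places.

LSB = 4.096/2^10 = 4.000 mV.
V_a = V_low + 615·LSB = 0.412 V; V_b = V_low + 616·LSB = 0.416 V.

[412.000 mV, 416.000 mV)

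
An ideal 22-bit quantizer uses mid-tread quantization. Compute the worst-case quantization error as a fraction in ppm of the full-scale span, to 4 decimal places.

Rounding → worst-case error = ½ LSB = V_FS/2^23, so 1e+06/8388608 = 0.119209 ppm of full scale.

0.1192 ppm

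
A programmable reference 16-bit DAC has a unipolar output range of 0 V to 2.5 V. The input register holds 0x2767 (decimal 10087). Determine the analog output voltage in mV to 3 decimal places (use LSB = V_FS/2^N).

384.789 mV

LSB = 2.5 V / 2^16 = 38.15 µV.
Code 0x2767 = 10087 decimal.
V_out = 0 + 10087 × 3.8147e-05 V = 0.384789 V.
= 384.789 mV.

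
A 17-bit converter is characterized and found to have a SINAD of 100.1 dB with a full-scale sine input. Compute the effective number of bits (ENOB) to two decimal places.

ENOB = (SINAD − 1.76) / 6.02 = (100.1 − 1.76)/6.02 = 16.336.

16.34 bits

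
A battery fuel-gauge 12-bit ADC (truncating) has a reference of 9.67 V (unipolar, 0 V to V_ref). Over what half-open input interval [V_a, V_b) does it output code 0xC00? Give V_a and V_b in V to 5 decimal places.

[7.25250 V, 7.25486 V)

LSB = 9.67/2^12 = 2.361 mV.
Code 0xC00 = 3072 decimal.
V_a = V_low + 3072·LSB = 7.2525 V; V_b = V_low + 3073·LSB = 7.25486 V.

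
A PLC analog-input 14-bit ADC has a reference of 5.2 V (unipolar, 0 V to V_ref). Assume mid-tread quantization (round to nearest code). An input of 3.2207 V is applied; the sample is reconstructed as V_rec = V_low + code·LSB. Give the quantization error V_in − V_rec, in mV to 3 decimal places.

-0.101 mV

Step size: 5.2 V ÷ 2^14 = 317.38 µV.
Scaled input = 10147.6825 LSBs, so code = 10148.
Reconstructed: 3.2208008 V.
V_in − V_rec = -0.000100781 V = -0.101 mV.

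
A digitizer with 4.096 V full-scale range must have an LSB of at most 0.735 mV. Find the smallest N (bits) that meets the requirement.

Number of steps required ≥ 4.096 V / 0.735 mV = 5572.79.
Need 2^N ≥ 5572.79; 2^12 = 4096, 2^13 = 8192.
Minimum N = 13.

13 bits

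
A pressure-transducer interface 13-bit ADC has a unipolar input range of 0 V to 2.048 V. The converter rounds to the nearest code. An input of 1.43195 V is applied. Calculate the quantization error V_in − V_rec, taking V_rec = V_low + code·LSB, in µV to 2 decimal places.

Step size: 2.048 V ÷ 2^13 = 250.00 µV.
(V_in − V_low)/LSB = (1.43195 − 0)/0.00025 = 5727.8000 → code 5728 (round).
Code 5728 maps back to 0 + 5728×0.00025 V = 1.432 V.
V_in − V_rec = -5e-05 V = -50.00 µV.

-50.00 µV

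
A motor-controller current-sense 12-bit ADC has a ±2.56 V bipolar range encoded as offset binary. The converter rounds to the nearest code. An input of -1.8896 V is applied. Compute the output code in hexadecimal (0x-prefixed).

LSB = 5.12 V / 4096 = 1.250 mV.
(V_in − V_low)/LSB = (-1.8896 − (−2.56)) / 0.00125 = 536.320.
So the output code is 536.
In hexadecimal (0x-prefixed): 0x218.

code 0x218 (decimal 536)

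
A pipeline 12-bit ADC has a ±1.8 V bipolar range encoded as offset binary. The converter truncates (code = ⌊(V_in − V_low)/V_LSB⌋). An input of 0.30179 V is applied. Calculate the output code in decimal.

code 2391

With 4096 levels over 3.6 V, one step is 0.879 mV.
Input sits at 2391.370 steps above V_low.
⌊·⌋(2391.370) = 2391.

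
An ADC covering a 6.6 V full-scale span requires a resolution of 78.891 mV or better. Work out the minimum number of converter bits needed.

Number of steps required ≥ 6.6 V / 78.891 mV = 83.66.
Need 2^N ≥ 83.66; 2^6 = 64, 2^7 = 128.
Minimum N = 7.

7 bits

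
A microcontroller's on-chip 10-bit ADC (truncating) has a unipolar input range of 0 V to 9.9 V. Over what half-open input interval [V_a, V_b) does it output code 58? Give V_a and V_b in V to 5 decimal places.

LSB = 9.9/2^10 = 9.668 mV.
V_a = V_low + 58·LSB = 0.560742 V; V_b = V_low + 59·LSB = 0.57041 V.

[0.56074 V, 0.57041 V)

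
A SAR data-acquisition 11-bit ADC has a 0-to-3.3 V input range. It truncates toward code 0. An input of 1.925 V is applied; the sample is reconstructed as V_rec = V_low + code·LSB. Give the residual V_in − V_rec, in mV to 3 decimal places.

1.074 mV

Step size: 3.3 V ÷ 2^11 = 1.611 mV.
(1.925 − 0)/0.00161133 = 1194.6667; ⌊·⌋ gives code 1194.
V_rec = 0 + 1194·0.00161133 = 1.9239258 V.
Error = 1.925 − 1.9239258 = 0.00107422 V = 1.074 mV.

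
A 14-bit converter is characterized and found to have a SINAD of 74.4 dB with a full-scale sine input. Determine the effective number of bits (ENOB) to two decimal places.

ENOB = (SINAD − 1.76) / 6.02 = (74.4 − 1.76)/6.02 = 12.066.

12.07 bits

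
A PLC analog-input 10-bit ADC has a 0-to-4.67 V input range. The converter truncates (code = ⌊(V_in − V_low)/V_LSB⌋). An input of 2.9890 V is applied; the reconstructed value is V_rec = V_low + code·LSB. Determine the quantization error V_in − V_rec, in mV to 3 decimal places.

LSB = 4.67/2^10 = 4.561 mV.
(2.9890 − 0)/0.00456055 = 655.4039; ⌊·⌋ gives code 655.
V_rec = 0 + 655·0.00456055 = 2.9871582 V.
V_in − V_rec = 0.0018418 V = 1.842 mV.

1.842 mV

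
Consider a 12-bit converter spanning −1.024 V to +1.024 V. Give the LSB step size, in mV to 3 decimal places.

Full-scale span = 2.048 V.
LSB = 2.048 / 2^12 = 2.048 / 4096 = 0.0005 V = 0.500 mV.

0.500 mV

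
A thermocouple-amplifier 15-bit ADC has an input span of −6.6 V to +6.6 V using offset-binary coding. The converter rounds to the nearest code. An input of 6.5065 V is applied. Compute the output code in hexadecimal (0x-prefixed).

With 32768 levels over 13.2 V, one step is 402.83 µV.
Input sits at 32535.893 steps above V_low.
round(32535.893) = 32536.
In hexadecimal (0x-prefixed): 0x7F18.

code 0x7F18 (decimal 32536)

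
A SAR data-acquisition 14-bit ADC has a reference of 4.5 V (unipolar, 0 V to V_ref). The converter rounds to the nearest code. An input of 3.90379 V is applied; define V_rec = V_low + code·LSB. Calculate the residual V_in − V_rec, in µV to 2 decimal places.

Step size: 4.5 V ÷ 2^14 = 274.66 µV.
Scaled input = 14213.2656 LSBs, so code = 14213.
V_rec = 0 + 14213·0.000274658 = 3.903717 V.
Difference: 7.2959e-05 V → 72.96 µV.

72.96 µV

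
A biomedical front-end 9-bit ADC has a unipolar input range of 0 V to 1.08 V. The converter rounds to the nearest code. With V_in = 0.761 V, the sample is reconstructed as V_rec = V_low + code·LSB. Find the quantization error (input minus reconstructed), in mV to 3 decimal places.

LSB = 1.08/2^9 = 2.109 mV.
(0.761 − 0)/0.00210938 = 360.7704; round gives code 361.
V_rec = 0 + 361·0.00210938 = 0.76148437 V.
Error = 0.761 − 0.76148437 = -0.000484375 V = -0.484 mV.

-0.484 mV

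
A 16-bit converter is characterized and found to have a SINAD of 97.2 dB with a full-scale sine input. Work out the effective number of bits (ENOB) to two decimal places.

15.85 bits

ENOB = (SINAD − 1.76) / 6.02 = (97.2 − 1.76)/6.02 = 15.854.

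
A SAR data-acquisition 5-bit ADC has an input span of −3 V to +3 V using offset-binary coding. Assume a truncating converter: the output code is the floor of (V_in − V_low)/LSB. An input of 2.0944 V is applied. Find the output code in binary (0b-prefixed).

With 32 levels over 6 V, one step is 187.500 mV.
(V_in − V_low)/LSB = (2.0944 − (−3)) / 0.1875 = 27.170.
Floor → code 27.
In binary (0b-prefixed): 0b11011.

code 0b11011 (decimal 27)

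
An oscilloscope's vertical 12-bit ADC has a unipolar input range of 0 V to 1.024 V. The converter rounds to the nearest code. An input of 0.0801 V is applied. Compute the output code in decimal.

code 320

Full-scale span = 1.024 V; LSB = 1.024/2^12 = 250.00 µV.
(0.0801 − 0) / 0.00025 = 320.400 LSBs.
round(320.400) = 320.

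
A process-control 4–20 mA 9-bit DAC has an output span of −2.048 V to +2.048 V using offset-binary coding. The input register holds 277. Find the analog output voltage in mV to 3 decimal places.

LSB = 4.096 V / 2^9 = 8.000 mV.
V_out = (−2.048) + 277 × 0.008 V = 0.168 V.
= 168.000 mV.

168.000 mV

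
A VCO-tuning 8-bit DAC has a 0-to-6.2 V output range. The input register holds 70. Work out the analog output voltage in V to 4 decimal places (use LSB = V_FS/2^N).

1.6953 V

LSB = 6.2 V / 2^8 = 24.219 mV.
V_out = 0 + 70 × 0.0242188 V = 1.69531 V.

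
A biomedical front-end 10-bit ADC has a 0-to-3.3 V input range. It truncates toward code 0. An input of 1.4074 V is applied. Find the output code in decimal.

code 436

With 1024 levels over 3.3 V, one step is 3.223 mV.
(1.4074 − 0) / 0.00322266 = 436.720 LSBs.
Floor → code 436.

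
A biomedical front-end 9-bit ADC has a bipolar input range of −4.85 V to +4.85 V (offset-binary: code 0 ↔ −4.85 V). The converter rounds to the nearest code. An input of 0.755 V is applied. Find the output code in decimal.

With 512 levels over 9.7 V, one step is 18.945 mV.
Input sits at 295.852 steps above V_low.
round(295.852) = 296.

code 296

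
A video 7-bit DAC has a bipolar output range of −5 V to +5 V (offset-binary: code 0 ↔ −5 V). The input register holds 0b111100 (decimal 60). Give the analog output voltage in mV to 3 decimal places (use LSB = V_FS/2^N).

LSB = 10 V / 2^7 = 78.125 mV.
Code 0b111100 = 60 decimal.
V_out = (−5) + 60 × 0.078125 V = -0.3125 V.
= -312.500 mV.

-312.500 mV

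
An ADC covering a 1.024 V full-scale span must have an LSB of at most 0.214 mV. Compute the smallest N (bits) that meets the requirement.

Number of steps required ≥ 1.024 V / 0.214 mV = 4785.05.
Need 2^N ≥ 4785.05; 2^12 = 4096, 2^13 = 8192.
Minimum N = 13.

13 bits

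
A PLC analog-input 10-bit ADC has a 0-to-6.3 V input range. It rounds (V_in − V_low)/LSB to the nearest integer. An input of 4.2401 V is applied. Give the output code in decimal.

Full-scale span = 6.3 V; LSB = 6.3/2^10 = 6.152 mV.
(4.2401 − 0) / 0.00615234 = 689.185 LSBs.
Round → code 689.

code 689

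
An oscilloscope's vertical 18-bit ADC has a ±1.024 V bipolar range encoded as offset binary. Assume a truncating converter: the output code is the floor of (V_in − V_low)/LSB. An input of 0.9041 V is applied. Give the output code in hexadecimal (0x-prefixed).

code 0x3C40C (decimal 246796)

Full-scale span = 2.048 V; LSB = 2.048/2^18 = 7.81 µV.
(0.9041 − (−1.024)) / 7.8125e-06 = 246796.800 LSBs.
So the output code is 246796.
In hexadecimal (0x-prefixed): 0x3C40C.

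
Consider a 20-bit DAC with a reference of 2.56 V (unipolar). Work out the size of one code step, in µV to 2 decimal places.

Full-scale span = 2.56 V.
LSB = 2.56 / 2^20 = 2.56 / 1048576 = 2.44141e-06 V = 2.44 µV.

2.44 µV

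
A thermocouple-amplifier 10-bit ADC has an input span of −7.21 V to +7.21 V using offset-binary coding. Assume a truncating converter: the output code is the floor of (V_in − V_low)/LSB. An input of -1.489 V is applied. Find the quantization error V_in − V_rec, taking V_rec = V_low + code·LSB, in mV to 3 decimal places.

3.695 mV

Step size: 14.42 V ÷ 2^10 = 14.082 mV.
(-1.489 − (−7.21))/0.014082 = 406.2624; ⌊·⌋ gives code 406.
Reconstructed: -1.4926953 V.
Error = -1.489 − (−1.4926953) = 0.00369531 V = 3.695 mV.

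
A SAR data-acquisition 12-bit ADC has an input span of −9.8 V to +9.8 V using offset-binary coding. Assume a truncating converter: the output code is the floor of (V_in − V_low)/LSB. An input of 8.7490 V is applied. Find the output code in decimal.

code 3876

LSB = 19.6 V / 4096 = 4.785 mV.
Input sits at 3876.362 steps above V_low.
⌊·⌋(3876.362) = 3876.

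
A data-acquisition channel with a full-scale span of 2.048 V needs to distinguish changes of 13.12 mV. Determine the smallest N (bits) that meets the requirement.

Number of steps required ≥ 2.048 V / 13.12 mV = 156.10.
Need 2^N ≥ 156.10; 2^7 = 128, 2^8 = 256.
Minimum N = 8.

8 bits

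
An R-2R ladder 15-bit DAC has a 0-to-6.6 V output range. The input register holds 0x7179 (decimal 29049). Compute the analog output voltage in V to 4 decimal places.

LSB = 6.6 V / 2^15 = 201.42 µV.
Code 0x7179 = 29049 decimal.
V_out = 0 + 29049 × 0.000201416 V = 5.85093 V.

5.8509 V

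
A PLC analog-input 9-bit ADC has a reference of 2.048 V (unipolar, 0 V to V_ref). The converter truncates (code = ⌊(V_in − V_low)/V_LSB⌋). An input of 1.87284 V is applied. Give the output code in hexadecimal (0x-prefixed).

With 512 levels over 2.048 V, one step is 4.000 mV.
(1.87284 − 0) / 0.004 = 468.210 LSBs.
So the output code is 468.
In hexadecimal (0x-prefixed): 0x1D4.

code 0x1D4 (decimal 468)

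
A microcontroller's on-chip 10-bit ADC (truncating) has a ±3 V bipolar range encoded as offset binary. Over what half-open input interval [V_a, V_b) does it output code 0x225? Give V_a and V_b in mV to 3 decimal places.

LSB = 6/2^10 = 5.859 mV.
Code 0x225 = 549 decimal.
V_a = V_low + 549·LSB = 0.216797 V; V_b = V_low + 550·LSB = 0.222656 V.

[216.797 mV, 222.656 mV)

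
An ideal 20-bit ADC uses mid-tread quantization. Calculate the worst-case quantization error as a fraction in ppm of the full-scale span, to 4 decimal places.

Rounding → worst-case error = ½ LSB = V_FS/2^21, so 1e+06/2097152 = 0.476837 ppm of full scale.

0.4768 ppm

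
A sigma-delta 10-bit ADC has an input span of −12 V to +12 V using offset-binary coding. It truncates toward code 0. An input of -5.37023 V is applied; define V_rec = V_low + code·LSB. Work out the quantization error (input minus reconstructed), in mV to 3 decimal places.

LSB = 24/2^10 = 23.438 mV.
(-5.37023 − (−12))/0.0234375 = 282.8702; ⌊·⌋ gives code 282.
Reconstructed: -5.390625 V.
V_in − V_rec = 0.020395 V = 20.395 mV.

20.395 mV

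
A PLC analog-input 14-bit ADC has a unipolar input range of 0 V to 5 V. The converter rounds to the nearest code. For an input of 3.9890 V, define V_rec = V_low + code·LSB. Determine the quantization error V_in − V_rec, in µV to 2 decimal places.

Step size: 5 V ÷ 2^14 = 305.18 µV.
Scaled input = 13071.1552 LSBs, so code = 13071.
Code 13071 maps back to 0 + 13071×0.000305176 V = 3.9889526 V.
Difference: 4.73633e-05 V → 47.36 µV.

47.36 µV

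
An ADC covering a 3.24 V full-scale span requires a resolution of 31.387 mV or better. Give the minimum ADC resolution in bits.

Number of steps required ≥ 3.24 V / 31.387 mV = 103.23.
Need 2^N ≥ 103.23; 2^6 = 64, 2^7 = 128.
Minimum N = 7.

7 bits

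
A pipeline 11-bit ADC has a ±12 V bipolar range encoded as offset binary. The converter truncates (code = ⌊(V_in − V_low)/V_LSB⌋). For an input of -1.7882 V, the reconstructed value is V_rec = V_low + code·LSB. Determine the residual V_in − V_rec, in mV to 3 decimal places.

4.769 mV

One LSB is 24 V / 2048 = 11.719 mV.
(V_in − V_low)/LSB = (-1.7882 − (−12))/0.0117188 = 871.4069 → code 871 (floor).
Reconstructed: -1.7929688 V.
Error = -1.7882 − (−1.7929688) = 0.00476875 V = 4.769 mV.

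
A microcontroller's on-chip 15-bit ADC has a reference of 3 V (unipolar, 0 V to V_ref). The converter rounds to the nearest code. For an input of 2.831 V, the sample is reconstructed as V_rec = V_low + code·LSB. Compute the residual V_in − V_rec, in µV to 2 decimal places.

LSB = 3/2^15 = 91.55 µV.
(V_in − V_low)/LSB = (2.831 − 0)/9.15527e-05 = 30922.0693 → code 30922 (round).
V_rec = 0 + 30922·9.15527e-05 = 2.8309937 V.
V_in − V_rec = 6.34766e-06 V = 6.35 µV.

6.35 µV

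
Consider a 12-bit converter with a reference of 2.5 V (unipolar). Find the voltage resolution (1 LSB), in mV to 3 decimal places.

Full-scale span = 2.5 V.
LSB = 2.5 / 2^12 = 2.5 / 4096 = 0.000610352 V = 0.610 mV.

0.610 mV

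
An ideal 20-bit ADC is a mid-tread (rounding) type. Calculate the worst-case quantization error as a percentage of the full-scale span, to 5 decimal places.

0.00005 %

Rounding → worst-case error = ½ LSB = V_FS/2^21, so 100/2097152 = 4.76837e-05 % of full scale.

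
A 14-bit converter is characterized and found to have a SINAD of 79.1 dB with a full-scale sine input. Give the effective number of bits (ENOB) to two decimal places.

12.85 bits

ENOB = (SINAD − 1.76) / 6.02 = (79.1 − 1.76)/6.02 = 12.847.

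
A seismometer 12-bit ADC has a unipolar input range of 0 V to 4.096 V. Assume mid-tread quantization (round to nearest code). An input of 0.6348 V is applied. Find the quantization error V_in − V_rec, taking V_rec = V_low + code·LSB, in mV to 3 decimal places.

Step size: 4.096 V ÷ 2^12 = 1.000 mV.
(0.6348 − 0)/0.001 = 634.8000; round gives code 635.
Reconstructed: 0.635 V.
Difference: -0.0002 V → -0.200 mV.

-0.200 mV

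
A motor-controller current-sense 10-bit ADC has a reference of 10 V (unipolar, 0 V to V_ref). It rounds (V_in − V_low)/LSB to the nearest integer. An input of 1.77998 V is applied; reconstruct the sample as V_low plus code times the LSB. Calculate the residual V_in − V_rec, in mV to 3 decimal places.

2.636 mV

Step size: 10 V ÷ 2^10 = 9.766 mV.
(V_in − V_low)/LSB = (1.77998 − 0)/0.00976562 = 182.2700 → code 182 (round).
V_rec = 0 + 182·0.00976562 = 1.7773438 V.
Error = 1.77998 − 1.7773438 = 0.00263625 V = 2.636 mV.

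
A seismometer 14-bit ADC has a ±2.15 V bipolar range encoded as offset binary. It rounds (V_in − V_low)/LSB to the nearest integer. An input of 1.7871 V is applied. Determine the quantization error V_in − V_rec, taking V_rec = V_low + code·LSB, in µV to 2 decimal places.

69.97 µV

Step size: 4.3 V ÷ 2^14 = 262.45 µV.
Scaled input = 15001.2666 LSBs, so code = 15001.
Code 15001 maps back to (−2.15) + 15001×0.000262451 V = 1.78703 V.
Error = 1.7871 − 1.78703 = 6.99707e-05 V = 69.97 µV.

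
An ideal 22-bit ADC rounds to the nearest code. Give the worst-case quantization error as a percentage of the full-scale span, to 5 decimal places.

0.00001 %

Rounding → worst-case error = ½ LSB = V_FS/2^23, so 100/8388608 = 1.19209e-05 % of full scale.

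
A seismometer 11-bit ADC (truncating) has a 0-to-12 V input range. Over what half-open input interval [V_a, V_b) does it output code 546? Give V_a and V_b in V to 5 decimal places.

[3.19922 V, 3.20508 V)

LSB = 12/2^11 = 5.859 mV.
V_a = V_low + 546·LSB = 3.19922 V; V_b = V_low + 547·LSB = 3.20508 V.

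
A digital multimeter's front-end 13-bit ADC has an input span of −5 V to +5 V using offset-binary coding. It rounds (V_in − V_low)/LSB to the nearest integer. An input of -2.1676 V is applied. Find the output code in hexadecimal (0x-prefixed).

LSB = 10 V / 8192 = 1.221 mV.
Input sits at 2320.302 steps above V_low.
Round → code 2320.
In hexadecimal (0x-prefixed): 0x910.

code 0x910 (decimal 2320)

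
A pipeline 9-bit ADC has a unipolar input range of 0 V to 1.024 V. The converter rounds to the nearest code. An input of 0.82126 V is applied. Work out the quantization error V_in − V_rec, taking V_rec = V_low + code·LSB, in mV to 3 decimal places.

One LSB is 1.024 V / 512 = 2.000 mV.
Scaled input = 410.6300 LSBs, so code = 411.
V_rec = 0 + 411·0.002 = 0.822 V.
V_in − V_rec = -0.00074 V = -0.740 mV.

-0.740 mV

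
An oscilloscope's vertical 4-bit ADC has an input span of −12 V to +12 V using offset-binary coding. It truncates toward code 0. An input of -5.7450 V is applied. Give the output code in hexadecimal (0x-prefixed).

code 0x4 (decimal 4)

LSB = 24 V / 16 = 1.5000 V.
(V_in − V_low)/LSB = (-5.7450 − (−12)) / 1.5 = 4.170.
So the output code is 4.
In hexadecimal (0x-prefixed): 0x4.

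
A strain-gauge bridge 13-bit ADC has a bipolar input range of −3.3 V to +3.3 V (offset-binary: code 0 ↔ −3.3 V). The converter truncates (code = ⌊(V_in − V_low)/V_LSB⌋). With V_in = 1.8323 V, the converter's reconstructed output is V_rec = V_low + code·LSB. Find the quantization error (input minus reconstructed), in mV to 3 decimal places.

0.220 mV

Step size: 6.6 V ÷ 2^13 = 0.806 mV.
Scaled input = 6370.2730 LSBs, so code = 6370.
Reconstructed: 1.8320801 V.
V_in − V_rec = 0.000219922 V = 0.220 mV.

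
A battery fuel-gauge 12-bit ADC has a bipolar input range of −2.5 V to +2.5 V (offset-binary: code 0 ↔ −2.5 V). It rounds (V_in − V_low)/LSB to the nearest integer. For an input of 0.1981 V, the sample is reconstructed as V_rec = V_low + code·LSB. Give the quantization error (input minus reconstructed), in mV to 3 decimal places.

0.346 mV

LSB = 5/2^12 = 1.221 mV.
(V_in − V_low)/LSB = (0.1981 − (−2.5))/0.0012207 = 2210.2835 → code 2210 (round).
V_rec = (−2.5) + 2210·0.0012207 = 0.19775391 V.
Error = 0.1981 − 0.19775391 = 0.000346094 V = 0.346 mV.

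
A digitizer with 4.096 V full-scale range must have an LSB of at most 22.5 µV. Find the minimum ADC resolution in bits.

Number of steps required ≥ 4.096 V / 22.5 µV = 182044.44.
Need 2^N ≥ 182044.44; 2^17 = 131072, 2^18 = 262144.
Minimum N = 18.

18 bits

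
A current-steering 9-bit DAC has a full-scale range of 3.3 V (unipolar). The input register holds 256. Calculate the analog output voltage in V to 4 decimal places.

1.6500 V

LSB = 3.3 V / 2^9 = 6.445 mV.
V_out = 0 + 256 × 0.00644531 V = 1.65 V.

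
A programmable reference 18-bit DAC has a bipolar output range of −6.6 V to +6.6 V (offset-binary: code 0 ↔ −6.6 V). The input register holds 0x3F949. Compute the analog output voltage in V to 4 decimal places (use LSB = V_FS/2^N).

6.5134 V

LSB = 13.2 V / 2^18 = 50.35 µV.
Code 0x3F949 = 260425 decimal.
V_out = (−6.6) + 260425 × 5.0354e-05 V = 6.51344 V.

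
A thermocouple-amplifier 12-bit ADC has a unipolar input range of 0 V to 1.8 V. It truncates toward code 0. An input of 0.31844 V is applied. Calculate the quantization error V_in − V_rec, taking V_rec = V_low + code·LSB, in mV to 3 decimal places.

0.276 mV

Step size: 1.8 V ÷ 2^12 = 439.45 µV.
(0.31844 − 0)/0.000439453 = 724.6279; ⌊·⌋ gives code 724.
V_rec = 0 + 724·0.000439453 = 0.31816406 V.
Difference: 0.000275937 V → 0.276 mV.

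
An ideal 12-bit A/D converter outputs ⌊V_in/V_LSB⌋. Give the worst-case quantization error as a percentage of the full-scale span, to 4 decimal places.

0.0244 %

Truncating → worst-case error = 1 LSB = V_FS/2^12, so 100/4096 = 0.0244141 % of full scale.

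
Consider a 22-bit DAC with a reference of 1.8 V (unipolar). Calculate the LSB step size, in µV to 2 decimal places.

Full-scale span = 1.8 V.
LSB = 1.8 / 2^22 = 1.8 / 4194304 = 4.29153e-07 V = 0.43 µV.

0.43 µV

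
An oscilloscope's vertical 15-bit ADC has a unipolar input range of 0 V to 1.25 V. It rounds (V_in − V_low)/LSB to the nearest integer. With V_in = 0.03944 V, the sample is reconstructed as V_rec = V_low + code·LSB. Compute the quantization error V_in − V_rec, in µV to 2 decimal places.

-3.97 µV

LSB = 1.25/2^15 = 38.15 µV.
Scaled input = 1033.8959 LSBs, so code = 1034.
Reconstructed: 0.03944397 V.
Difference: -3.96973e-06 V → -3.97 µV.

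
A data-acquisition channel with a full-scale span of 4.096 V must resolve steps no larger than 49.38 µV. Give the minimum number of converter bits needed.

Number of steps required ≥ 4.096 V / 49.38 µV = 82948.56.
Need 2^N ≥ 82948.56; 2^16 = 65536, 2^17 = 131072.
Minimum N = 17.

17 bits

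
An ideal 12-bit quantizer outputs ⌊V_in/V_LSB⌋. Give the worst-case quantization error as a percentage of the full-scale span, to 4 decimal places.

Truncating → worst-case error = 1 LSB = V_FS/2^12, so 100/4096 = 0.0244141 % of full scale.

0.0244 %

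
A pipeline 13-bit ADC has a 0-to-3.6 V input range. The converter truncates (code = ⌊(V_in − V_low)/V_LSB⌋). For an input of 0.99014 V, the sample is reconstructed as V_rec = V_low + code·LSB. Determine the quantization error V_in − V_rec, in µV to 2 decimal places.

One LSB is 3.6 V / 8192 = 439.45 µV.
(0.99014 − 0)/0.000439453 = 2253.1186; ⌊·⌋ gives code 2253.
Reconstructed: 0.99008789 V.
V_in − V_rec = 5.21094e-05 V = 52.11 µV.

52.11 µV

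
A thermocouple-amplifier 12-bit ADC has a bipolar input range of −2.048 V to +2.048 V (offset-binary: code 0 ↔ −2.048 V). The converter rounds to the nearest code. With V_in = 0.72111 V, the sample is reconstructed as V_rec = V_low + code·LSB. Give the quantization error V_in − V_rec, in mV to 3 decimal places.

0.110 mV

Step size: 4.096 V ÷ 2^12 = 1.000 mV.
(V_in − V_low)/LSB = (0.72111 − (−2.048))/0.001 = 2769.1100 → code 2769 (round).
Reconstructed: 0.721 V.
Difference: 0.00011 V → 0.110 mV.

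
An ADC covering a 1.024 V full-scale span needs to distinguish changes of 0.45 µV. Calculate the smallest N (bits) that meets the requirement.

22 bits

Number of steps required ≥ 1.024 V / 0.45 µV = 2275555.56.
Need 2^N ≥ 2275555.56; 2^21 = 2097152, 2^22 = 4194304.
Minimum N = 22.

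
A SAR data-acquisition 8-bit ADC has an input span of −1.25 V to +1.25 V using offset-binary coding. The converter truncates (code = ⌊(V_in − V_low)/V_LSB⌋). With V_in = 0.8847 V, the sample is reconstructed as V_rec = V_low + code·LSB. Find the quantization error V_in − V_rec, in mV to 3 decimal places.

5.794 mV

LSB = 2.5/2^8 = 9.766 mV.
Scaled input = 218.5933 LSBs, so code = 218.
Reconstructed: 0.87890625 V.
Error = 0.8847 − 0.87890625 = 0.00579375 V = 5.794 mV.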